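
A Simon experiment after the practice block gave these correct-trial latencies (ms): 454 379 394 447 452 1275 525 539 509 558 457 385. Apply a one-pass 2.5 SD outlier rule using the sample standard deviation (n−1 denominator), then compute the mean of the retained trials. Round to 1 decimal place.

463.5 ms

n = 12, ΣRT = 6374, M = 531.167
Σ(x−M)² = 642739.67; s = √(642739.67/11) = 241.725
Cutoffs: 531.167 ± 2.5·241.725 → [-73.1, 1135.5]
Outside: 1275 → excluded.
Retained (n=11): Σ = 5099, mean = 5099/11 = 463.545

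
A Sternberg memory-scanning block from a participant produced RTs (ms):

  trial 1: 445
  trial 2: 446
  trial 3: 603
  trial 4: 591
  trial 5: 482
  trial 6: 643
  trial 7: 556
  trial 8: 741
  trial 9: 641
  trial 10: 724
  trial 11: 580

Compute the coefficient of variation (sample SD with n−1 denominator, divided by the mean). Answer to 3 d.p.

n = 11, Σ = 6452, M = 586.5455
Σ(x−M)² = 100886.727; s = √(100886.727/10) = 100.4424
CV = 100.4424 / 586.5455 = 0.17124

0.171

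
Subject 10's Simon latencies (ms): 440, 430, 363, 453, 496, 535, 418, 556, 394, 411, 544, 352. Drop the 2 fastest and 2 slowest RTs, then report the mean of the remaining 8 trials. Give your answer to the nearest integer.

Sorted: 352, 363, 394, 411, 418, 430, 440, 453, 496, 535, 544, 556
Drop lowest 2 (352, 363) and highest 2 (544, 556)
Remaining (n=8): Σ = 3577, mean = 3577/8 = 447.125

447 ms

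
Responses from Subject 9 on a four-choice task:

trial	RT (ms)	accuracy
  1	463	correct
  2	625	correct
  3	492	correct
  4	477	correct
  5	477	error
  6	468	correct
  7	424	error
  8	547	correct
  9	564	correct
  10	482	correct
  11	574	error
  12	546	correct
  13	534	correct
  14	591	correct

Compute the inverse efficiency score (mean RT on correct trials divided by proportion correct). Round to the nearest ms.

Correct trials (n=11): 463, 625, 492, 477, 468, 547, 564, 482, 546, 534, 591
Mean correct RT = 5789/11 = 526.2727 ms
Proportion correct = 11/14
IES = 526.2727 / (11/14) = 669.802 ms

670 ms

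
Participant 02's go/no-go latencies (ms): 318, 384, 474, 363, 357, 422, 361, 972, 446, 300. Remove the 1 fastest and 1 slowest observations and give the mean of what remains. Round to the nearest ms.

Sorted: 300, 318, 357, 361, 363, 384, 422, 446, 474, 972
Drop lowest 1 (300) and highest 1 (972)
Remaining (n=8): Σ = 3125, mean = 3125/8 = 390.625

391 ms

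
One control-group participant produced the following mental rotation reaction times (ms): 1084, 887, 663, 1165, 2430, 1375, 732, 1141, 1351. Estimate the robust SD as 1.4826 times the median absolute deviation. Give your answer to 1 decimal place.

346.9 ms

Sorted: 663, 732, 887, 1084, 1141, 1165, 1351, 1375, 2430 → median = 1141
|x − 1141| sorted: 0, 24, 57, 210, 234, 254, 409, 478, 1289 → MAD = 234
Robust SD ≈ 1.4826 × 234 = 346.928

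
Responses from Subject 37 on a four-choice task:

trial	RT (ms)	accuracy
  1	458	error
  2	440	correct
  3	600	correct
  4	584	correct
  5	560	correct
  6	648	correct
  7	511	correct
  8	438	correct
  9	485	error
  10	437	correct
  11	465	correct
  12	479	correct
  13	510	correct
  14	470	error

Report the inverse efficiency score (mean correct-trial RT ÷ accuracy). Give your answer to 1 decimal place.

Correct trials (n=11): 440, 600, 584, 560, 648, 511, 438, 437, 465, 479, 510
Mean correct RT = 5672/11 = 515.6364 ms
Proportion correct = 11/14
IES = 515.6364 / (11/14) = 656.264 ms

656.3 ms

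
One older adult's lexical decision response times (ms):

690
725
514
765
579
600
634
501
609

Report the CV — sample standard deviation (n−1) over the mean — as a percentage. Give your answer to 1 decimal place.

n = 9, Σ = 5617, M = 624.1111
Σ(x−M)² = 64592.889; s = √(64592.889/8) = 89.8561
CV = 89.8561 / 624.1111 = 0.14397 = 14.397%

14.4%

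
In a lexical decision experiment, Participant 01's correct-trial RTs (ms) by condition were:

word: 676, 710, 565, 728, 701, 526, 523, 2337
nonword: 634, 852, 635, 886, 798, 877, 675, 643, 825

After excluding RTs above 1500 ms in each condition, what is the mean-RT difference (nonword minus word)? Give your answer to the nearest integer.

126 ms

word: exclude 2337
M(word) = 4429/7 = 632.714
M(nonword) = 6825/9 = 758.333
Difference = 758.333 − 632.714 = 125.619 ms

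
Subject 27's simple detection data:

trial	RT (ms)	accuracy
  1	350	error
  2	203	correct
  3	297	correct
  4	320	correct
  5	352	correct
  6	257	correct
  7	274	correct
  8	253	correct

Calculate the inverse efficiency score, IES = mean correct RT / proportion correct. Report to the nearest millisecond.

319 ms

Correct trials (n=7): 203, 297, 320, 352, 257, 274, 253
Mean correct RT = 1956/7 = 279.4286 ms
Proportion correct = 7/8
IES = 279.4286 / (7/8) = 319.347 ms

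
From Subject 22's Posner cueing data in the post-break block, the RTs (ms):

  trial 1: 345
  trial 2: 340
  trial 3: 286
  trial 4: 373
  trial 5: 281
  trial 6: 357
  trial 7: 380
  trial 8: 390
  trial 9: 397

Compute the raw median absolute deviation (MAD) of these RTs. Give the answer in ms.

23 ms

Sorted: 281, 286, 340, 345, 357, 373, 380, 390, 397 → median = 357
|x − 357|: 12, 17, 71, 16, 76, 0, 23, 33, 40
Sorted deviations: 0, 12, 16, 17, 23, 33, 40, 71, 76 → MAD = 23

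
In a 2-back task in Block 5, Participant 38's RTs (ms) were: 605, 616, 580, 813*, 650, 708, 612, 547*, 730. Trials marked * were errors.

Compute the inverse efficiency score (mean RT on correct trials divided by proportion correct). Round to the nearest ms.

827 ms

Correct trials (n=7): 605, 616, 580, 650, 708, 612, 730
Mean correct RT = 4501/7 = 643.0000 ms
Proportion correct = 7/9
IES = 643.0000 / (7/9) = 826.714 ms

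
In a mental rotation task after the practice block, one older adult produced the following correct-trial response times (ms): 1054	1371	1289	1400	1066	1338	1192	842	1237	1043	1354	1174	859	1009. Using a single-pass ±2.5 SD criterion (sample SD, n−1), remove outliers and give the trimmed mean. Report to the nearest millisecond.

1159 ms

n = 14, ΣRT = 16228, M = 1159.143
Σ(x−M)² = 443507.71; s = √(443507.71/13) = 184.705
Cutoffs: 1159.143 ± 2.5·184.705 → [697.4, 1620.9]
No RTs fall outside the cutoffs; all 14 retained. Mean = 16228/14 = 1159.143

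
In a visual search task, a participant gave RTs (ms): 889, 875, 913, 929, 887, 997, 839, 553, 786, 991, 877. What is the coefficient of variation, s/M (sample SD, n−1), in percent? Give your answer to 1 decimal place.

13.9%

n = 11, Σ = 9536, M = 866.9091
Σ(x−M)² = 145224.909; s = √(145224.909/10) = 120.5093
CV = 120.5093 / 866.9091 = 0.13901 = 13.901%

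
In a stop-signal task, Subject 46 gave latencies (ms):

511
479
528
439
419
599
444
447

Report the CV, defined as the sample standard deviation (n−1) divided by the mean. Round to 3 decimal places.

n = 8, Σ = 3866, M = 483.2500
Σ(x−M)² = 25129.500; s = √(25129.500/7) = 59.9160
CV = 59.9160 / 483.2500 = 0.12399

0.124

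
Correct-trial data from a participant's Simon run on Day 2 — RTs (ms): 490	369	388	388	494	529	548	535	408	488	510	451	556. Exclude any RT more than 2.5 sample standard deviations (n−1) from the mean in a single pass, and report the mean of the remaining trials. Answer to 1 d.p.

n = 13, ΣRT = 6154, M = 473.385
Σ(x−M)² = 51791.08; s = √(51791.08/12) = 65.696
Cutoffs: 473.385 ± 2.5·65.696 → [309.1, 637.6]
No RTs fall outside the cutoffs; all 13 retained. Mean = 6154/13 = 473.385

473.4 ms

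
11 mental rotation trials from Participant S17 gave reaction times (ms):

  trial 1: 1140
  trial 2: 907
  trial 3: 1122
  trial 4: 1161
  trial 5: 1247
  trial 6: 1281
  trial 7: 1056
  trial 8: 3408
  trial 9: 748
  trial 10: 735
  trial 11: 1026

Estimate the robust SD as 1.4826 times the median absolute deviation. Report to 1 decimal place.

Sorted: 735, 748, 907, 1026, 1056, 1122, 1140, 1161, 1247, 1281, 3408 → median = 1122
|x − 1122| sorted: 0, 18, 39, 66, 96, 125, 159, 215, 374, 387, 2286 → MAD = 125
Robust SD ≈ 1.4826 × 125 = 185.325

185.3 ms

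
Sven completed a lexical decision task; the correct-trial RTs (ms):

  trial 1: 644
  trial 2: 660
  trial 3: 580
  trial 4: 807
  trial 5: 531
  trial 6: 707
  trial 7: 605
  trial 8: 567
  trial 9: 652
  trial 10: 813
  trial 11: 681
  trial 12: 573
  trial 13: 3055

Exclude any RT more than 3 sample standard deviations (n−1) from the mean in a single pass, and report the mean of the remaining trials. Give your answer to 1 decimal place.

651.7 ms

n = 13, ΣRT = 10875, M = 836.538
Σ(x−M)² = 5421141.23; s = √(5421141.23/12) = 672.132
Cutoffs: 836.538 ± 3·672.132 → [-1179.9, 2852.9]
Outside: 3055 → excluded.
Retained (n=12): Σ = 7820, mean = 7820/12 = 651.667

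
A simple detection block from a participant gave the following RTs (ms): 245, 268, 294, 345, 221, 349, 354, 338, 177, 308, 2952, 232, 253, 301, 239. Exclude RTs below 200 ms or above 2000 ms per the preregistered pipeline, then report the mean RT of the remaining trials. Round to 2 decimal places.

Excluded: 177, 2952
Retained (n=13): Σ = 3747
Mean = 3747/13 = 288.2308

288.23 ms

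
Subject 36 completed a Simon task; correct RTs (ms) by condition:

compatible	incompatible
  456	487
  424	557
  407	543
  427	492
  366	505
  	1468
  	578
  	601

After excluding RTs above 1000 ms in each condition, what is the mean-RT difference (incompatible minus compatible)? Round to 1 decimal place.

121.6 ms

incompatible: exclude 1468
M(compatible) = 2080/5 = 416.000
M(incompatible) = 3763/7 = 537.571
Difference = 537.571 − 416.000 = 121.571 ms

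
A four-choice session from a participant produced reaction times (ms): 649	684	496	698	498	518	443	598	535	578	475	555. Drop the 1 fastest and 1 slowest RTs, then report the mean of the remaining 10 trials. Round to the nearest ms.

Sorted: 443, 475, 496, 498, 518, 535, 555, 578, 598, 649, 684, 698
Drop lowest 1 (443) and highest 1 (698)
Remaining (n=10): Σ = 5586, mean = 5586/10 = 558.600

559 ms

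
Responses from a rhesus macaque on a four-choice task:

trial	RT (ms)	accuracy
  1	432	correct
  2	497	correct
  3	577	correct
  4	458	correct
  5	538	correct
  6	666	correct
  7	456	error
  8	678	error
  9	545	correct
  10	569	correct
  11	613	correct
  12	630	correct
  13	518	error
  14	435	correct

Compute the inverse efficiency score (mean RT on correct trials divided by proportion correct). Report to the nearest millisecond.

690 ms

Correct trials (n=11): 432, 497, 577, 458, 538, 666, 545, 569, 613, 630, 435
Mean correct RT = 5960/11 = 541.8182 ms
Proportion correct = 11/14
IES = 541.8182 / (11/14) = 689.587 ms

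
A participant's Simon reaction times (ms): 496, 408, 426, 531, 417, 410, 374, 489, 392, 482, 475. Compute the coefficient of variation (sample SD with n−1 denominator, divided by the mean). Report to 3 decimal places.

0.114

n = 11, Σ = 4900, M = 445.4545
Σ(x−M)² = 25788.727; s = √(25788.727/10) = 50.7826
CV = 50.7826 / 445.4545 = 0.11400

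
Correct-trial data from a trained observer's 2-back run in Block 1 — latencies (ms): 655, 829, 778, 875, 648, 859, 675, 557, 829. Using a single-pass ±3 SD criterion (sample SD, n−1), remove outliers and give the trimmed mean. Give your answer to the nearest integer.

n = 9, ΣRT = 6705, M = 745.000
Σ(x−M)² = 102850.00; s = √(102850.00/8) = 113.385
Cutoffs: 745.000 ± 3·113.385 → [404.8, 1085.2]
No RTs fall outside the cutoffs; all 9 retained. Mean = 6705/9 = 745.000

745 ms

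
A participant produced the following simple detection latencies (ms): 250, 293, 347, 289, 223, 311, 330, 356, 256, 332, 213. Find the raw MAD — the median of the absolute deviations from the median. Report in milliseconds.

39 ms

Sorted: 213, 223, 250, 256, 289, 293, 311, 330, 332, 347, 356 → median = 293
|x − 293|: 43, 0, 54, 4, 70, 18, 37, 63, 37, 39, 80
Sorted deviations: 0, 4, 18, 37, 37, 39, 43, 54, 63, 70, 80 → MAD = 39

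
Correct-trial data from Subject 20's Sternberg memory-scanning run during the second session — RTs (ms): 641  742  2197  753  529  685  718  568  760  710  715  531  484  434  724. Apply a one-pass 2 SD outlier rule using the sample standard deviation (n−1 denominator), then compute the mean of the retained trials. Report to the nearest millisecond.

642 ms

n = 15, ΣRT = 11191, M = 746.067
Σ(x−M)² = 2414918.93; s = √(2414918.93/14) = 415.324
Cutoffs: 746.067 ± 2·415.324 → [-84.6, 1576.7]
Outside: 2197 → excluded.
Retained (n=14): Σ = 8994, mean = 8994/14 = 642.429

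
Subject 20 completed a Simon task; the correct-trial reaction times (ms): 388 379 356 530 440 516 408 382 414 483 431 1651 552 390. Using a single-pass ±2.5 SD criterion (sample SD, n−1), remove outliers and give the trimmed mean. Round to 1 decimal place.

436.1 ms

n = 14, ΣRT = 7320, M = 522.857
Σ(x−M)² = 1419801.71; s = √(1419801.71/13) = 330.478
Cutoffs: 522.857 ± 2.5·330.478 → [-303.3, 1349.1]
Outside: 1651 → excluded.
Retained (n=13): Σ = 5669, mean = 5669/13 = 436.077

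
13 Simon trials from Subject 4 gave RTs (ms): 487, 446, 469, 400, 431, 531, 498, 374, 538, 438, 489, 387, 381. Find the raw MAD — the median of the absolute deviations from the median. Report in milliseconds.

Sorted: 374, 381, 387, 400, 431, 438, 446, 469, 487, 489, 498, 531, 538 → median = 446
|x − 446|: 41, 0, 23, 46, 15, 85, 52, 72, 92, 8, 43, 59, 65
Sorted deviations: 0, 8, 15, 23, 41, 43, 46, 52, 59, 65, 72, 85, 92 → MAD = 46

46 ms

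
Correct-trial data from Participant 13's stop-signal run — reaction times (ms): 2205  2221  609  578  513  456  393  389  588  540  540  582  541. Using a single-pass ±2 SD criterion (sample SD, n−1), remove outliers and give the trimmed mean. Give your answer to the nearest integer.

521 ms

n = 13, ΣRT = 10155, M = 781.154
Σ(x−M)² = 4904437.69; s = √(4904437.69/12) = 639.299
Cutoffs: 781.154 ± 2·639.299 → [-497.4, 2059.8]
Outside: 2205, 2221 → excluded.
Retained (n=11): Σ = 5729, mean = 5729/11 = 520.818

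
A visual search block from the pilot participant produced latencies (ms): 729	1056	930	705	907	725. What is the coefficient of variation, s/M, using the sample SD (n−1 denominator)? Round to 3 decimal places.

n = 6, Σ = 5052, M = 842.0000
Σ(x−M)² = 102992.000; s = √(102992.000/5) = 143.5214
CV = 143.5214 / 842.0000 = 0.17045

0.170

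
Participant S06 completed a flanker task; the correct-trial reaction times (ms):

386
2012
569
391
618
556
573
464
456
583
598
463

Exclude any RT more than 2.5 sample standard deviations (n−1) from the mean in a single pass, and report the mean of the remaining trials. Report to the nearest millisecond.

514 ms

n = 12, ΣRT = 7669, M = 639.083
Σ(x−M)² = 2127134.92; s = √(2127134.92/11) = 439.745
Cutoffs: 639.083 ± 2.5·439.745 → [-460.3, 1738.4]
Outside: 2012 → excluded.
Retained (n=11): Σ = 5657, mean = 5657/11 = 514.273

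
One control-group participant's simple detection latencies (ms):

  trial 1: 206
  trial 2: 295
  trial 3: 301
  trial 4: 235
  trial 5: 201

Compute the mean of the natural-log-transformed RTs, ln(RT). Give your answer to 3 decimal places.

ln(RT): 5.3279, 5.6870, 5.7071, 5.4596, 5.3033
Σ ln(RT) = 27.4849
Mean = 27.4849/5 = 5.49697

5.497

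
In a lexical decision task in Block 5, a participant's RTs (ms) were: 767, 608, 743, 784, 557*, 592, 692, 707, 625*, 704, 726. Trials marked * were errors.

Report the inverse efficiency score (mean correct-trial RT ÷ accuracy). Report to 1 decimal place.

Correct trials (n=9): 767, 608, 743, 784, 592, 692, 707, 704, 726
Mean correct RT = 6323/9 = 702.5556 ms
Proportion correct = 9/11
IES = 702.5556 / (9/11) = 858.679 ms

858.7 ms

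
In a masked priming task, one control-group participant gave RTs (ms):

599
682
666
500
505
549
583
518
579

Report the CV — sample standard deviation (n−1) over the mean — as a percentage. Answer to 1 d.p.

11.5%

n = 9, Σ = 5181, M = 575.6667
Σ(x−M)² = 34832.000; s = √(34832.000/8) = 65.9848
CV = 65.9848 / 575.6667 = 0.11462 = 11.462%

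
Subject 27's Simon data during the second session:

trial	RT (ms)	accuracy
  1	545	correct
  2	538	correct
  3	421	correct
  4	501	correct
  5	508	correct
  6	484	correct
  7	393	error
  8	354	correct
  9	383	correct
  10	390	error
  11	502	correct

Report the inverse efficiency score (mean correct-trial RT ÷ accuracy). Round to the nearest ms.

575 ms

Correct trials (n=9): 545, 538, 421, 501, 508, 484, 354, 383, 502
Mean correct RT = 4236/9 = 470.6667 ms
Proportion correct = 9/11
IES = 470.6667 / (9/11) = 575.259 ms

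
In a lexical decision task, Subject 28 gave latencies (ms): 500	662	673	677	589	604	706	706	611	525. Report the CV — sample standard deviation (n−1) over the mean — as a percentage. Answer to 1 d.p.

n = 10, Σ = 6253, M = 625.3000
Σ(x−M)² = 47056.100; s = √(47056.100/9) = 72.3081
CV = 72.3081 / 625.3000 = 0.11564 = 11.564%

11.6%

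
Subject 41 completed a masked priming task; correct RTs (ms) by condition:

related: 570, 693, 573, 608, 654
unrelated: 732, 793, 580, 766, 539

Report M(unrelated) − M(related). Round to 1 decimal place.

M(related) = 3098/5 = 619.600
M(unrelated) = 3410/5 = 682.000
Difference = 682.000 − 619.600 = 62.400 ms

62.4 ms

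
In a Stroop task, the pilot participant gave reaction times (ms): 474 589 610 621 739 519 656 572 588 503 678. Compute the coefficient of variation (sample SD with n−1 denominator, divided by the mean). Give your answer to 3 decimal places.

0.132

n = 11, Σ = 6549, M = 595.3636
Σ(x−M)² = 61740.545; s = √(61740.545/10) = 78.5752
CV = 78.5752 / 595.3636 = 0.13198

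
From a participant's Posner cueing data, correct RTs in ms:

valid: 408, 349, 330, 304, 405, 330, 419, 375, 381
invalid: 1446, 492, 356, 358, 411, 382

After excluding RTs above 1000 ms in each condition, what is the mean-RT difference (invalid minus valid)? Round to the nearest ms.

invalid: exclude 1446
M(valid) = 3301/9 = 366.778
M(invalid) = 1999/5 = 399.800
Difference = 399.800 − 366.778 = 33.022 ms

33 ms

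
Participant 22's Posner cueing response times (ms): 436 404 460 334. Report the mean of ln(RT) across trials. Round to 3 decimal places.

ln(RT): 6.0776, 6.0014, 6.1312, 5.8111
Σ ln(RT) = 24.0214
Mean = 24.0214/4 = 6.00536

6.005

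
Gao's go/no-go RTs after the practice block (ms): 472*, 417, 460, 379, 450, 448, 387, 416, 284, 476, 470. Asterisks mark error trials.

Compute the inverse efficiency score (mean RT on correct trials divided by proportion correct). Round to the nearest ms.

461 ms

Correct trials (n=10): 417, 460, 379, 450, 448, 387, 416, 284, 476, 470
Mean correct RT = 4187/10 = 418.7000 ms
Proportion correct = 10/11
IES = 418.7000 / (10/11) = 460.570 ms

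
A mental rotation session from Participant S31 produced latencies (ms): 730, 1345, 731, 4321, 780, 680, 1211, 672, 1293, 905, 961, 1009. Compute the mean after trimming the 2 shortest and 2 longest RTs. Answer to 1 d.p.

952.5 ms

Sorted: 672, 680, 730, 731, 780, 905, 961, 1009, 1211, 1293, 1345, 4321
Drop lowest 2 (672, 680) and highest 2 (1345, 4321)
Remaining (n=8): Σ = 7620, mean = 7620/8 = 952.500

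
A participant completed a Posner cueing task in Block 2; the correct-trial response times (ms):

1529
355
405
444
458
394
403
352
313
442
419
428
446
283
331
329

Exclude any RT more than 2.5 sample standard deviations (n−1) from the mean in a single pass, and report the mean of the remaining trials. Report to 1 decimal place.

n = 16, ΣRT = 7331, M = 458.188
Σ(x−M)² = 1266252.44; s = √(1266252.44/15) = 290.546
Cutoffs: 458.188 ± 2.5·290.546 → [-268.2, 1184.6]
Outside: 1529 → excluded.
Retained (n=15): Σ = 5802, mean = 5802/15 = 386.800

386.8 ms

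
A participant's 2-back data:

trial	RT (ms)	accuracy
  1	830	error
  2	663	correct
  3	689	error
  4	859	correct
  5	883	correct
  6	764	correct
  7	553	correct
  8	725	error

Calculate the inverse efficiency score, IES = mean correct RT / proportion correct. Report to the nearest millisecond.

Correct trials (n=5): 663, 859, 883, 764, 553
Mean correct RT = 3722/5 = 744.4000 ms
Proportion correct = 5/8
IES = 744.4000 / (5/8) = 1191.040 ms

1191 ms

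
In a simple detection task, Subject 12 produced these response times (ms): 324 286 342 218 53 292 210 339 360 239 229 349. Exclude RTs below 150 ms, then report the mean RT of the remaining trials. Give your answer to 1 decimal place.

289.8 ms

Excluded: 53
Retained (n=11): Σ = 3188
Mean = 3188/11 = 289.8182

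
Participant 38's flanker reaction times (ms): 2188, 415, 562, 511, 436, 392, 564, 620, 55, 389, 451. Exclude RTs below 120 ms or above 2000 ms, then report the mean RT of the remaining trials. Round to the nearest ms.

482 ms

Excluded: 55, 2188
Retained (n=9): Σ = 4340
Mean = 4340/9 = 482.2222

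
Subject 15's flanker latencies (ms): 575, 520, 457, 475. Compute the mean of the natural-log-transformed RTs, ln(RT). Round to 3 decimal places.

ln(RT): 6.3544, 6.2538, 6.1247, 6.1633
Σ ln(RT) = 24.8962
Mean = 24.8962/4 = 6.22405

6.224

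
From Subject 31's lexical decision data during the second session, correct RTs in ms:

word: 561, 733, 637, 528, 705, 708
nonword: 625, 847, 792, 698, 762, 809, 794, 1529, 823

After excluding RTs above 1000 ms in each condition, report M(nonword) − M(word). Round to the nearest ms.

nonword: exclude 1529
M(word) = 3872/6 = 645.333
M(nonword) = 6150/8 = 768.750
Difference = 768.750 − 645.333 = 123.417 ms

123 ms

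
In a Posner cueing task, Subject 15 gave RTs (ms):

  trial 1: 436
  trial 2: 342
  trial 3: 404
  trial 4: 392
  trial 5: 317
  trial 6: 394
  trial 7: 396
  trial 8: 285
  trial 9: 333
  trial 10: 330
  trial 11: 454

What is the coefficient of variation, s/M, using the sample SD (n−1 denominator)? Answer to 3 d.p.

n = 11, Σ = 4083, M = 371.1818
Σ(x−M)² = 28075.636; s = √(28075.636/10) = 52.9864
CV = 52.9864 / 371.1818 = 0.14275

0.143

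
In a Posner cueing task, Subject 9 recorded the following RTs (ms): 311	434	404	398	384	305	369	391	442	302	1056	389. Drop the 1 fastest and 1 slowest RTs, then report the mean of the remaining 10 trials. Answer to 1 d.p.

Sorted: 302, 305, 311, 369, 384, 389, 391, 398, 404, 434, 442, 1056
Drop lowest 1 (302) and highest 1 (1056)
Remaining (n=10): Σ = 3827, mean = 3827/10 = 382.700

382.7 ms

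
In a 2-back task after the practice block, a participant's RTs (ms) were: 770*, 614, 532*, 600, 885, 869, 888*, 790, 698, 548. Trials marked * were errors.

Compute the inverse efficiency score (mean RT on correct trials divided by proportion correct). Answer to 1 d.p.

Correct trials (n=7): 614, 600, 885, 869, 790, 698, 548
Mean correct RT = 5004/7 = 714.8571 ms
Proportion correct = 7/10
IES = 714.8571 / (7/10) = 1021.224 ms

1021.2 ms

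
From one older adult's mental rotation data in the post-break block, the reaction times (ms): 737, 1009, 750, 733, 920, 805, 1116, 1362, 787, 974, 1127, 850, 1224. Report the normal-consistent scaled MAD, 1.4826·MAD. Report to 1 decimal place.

252.0 ms

Sorted: 733, 737, 750, 787, 805, 850, 920, 974, 1009, 1116, 1127, 1224, 1362 → median = 920
|x − 920| sorted: 0, 54, 70, 89, 115, 133, 170, 183, 187, 196, 207, 304, 442 → MAD = 170
Robust SD ≈ 1.4826 × 170 = 252.042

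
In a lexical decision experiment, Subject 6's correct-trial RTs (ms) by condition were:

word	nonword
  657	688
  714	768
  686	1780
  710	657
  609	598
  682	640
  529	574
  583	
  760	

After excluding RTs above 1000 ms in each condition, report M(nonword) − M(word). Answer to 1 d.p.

nonword: exclude 1780
M(word) = 5930/9 = 658.889
M(nonword) = 3925/6 = 654.167
Difference = 654.167 − 658.889 = -4.722 ms

-4.7 ms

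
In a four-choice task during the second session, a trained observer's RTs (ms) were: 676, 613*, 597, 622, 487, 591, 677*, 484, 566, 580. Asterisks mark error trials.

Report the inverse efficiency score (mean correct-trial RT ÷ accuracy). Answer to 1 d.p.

719.2 ms

Correct trials (n=8): 676, 597, 622, 487, 591, 484, 566, 580
Mean correct RT = 4603/8 = 575.3750 ms
Proportion correct = 8/10
IES = 575.3750 / (8/10) = 719.219 ms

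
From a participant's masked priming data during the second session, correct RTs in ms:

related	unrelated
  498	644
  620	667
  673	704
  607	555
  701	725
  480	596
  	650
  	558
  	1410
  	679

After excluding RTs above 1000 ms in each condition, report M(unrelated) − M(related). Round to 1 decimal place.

unrelated: exclude 1410
M(related) = 3579/6 = 596.500
M(unrelated) = 5778/9 = 642.000
Difference = 642.000 − 596.500 = 45.500 ms

45.5 ms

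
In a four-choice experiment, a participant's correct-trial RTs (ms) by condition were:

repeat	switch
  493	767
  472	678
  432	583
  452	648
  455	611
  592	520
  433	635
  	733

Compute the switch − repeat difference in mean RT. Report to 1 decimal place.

M(repeat) = 3329/7 = 475.571
M(switch) = 5175/8 = 646.875
Difference = 646.875 − 475.571 = 171.304 ms

171.3 ms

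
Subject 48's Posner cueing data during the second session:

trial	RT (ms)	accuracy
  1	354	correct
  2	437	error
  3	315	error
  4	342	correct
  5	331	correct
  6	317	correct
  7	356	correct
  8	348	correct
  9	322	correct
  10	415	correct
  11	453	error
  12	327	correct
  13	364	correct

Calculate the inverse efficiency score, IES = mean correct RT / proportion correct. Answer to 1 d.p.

451.9 ms

Correct trials (n=10): 354, 342, 331, 317, 356, 348, 322, 415, 327, 364
Mean correct RT = 3476/10 = 347.6000 ms
Proportion correct = 10/13
IES = 347.6000 / (10/13) = 451.880 ms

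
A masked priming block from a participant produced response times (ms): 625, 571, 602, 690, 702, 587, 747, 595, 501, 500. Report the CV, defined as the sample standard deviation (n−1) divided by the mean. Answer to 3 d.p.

n = 10, Σ = 6120, M = 612.0000
Σ(x−M)² = 60138.000; s = √(60138.000/9) = 81.7435
CV = 81.7435 / 612.0000 = 0.13357

0.134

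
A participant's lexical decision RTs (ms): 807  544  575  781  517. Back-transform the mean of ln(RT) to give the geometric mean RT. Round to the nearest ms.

633 ms

ln(RT): 6.6933, 6.2989, 6.3544, 6.6606, 6.2480
Mean ln(RT) = 32.2553/5 = 6.45105
Geometric mean = exp(6.45105) = 633.37 ms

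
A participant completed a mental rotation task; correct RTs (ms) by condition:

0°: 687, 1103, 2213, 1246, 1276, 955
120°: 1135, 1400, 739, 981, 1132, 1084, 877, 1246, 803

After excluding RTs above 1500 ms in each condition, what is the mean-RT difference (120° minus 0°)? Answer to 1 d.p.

0°: exclude 2213
M(0°) = 5267/5 = 1053.400
M(120°) = 9397/9 = 1044.111
Difference = 1044.111 − 1053.400 = -9.289 ms

-9.3 ms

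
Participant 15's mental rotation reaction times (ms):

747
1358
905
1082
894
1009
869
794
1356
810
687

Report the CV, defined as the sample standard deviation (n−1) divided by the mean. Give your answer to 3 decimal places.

n = 11, Σ = 10511, M = 955.5455
Σ(x−M)² = 517902.727; s = √(517902.727/10) = 227.5748
CV = 227.5748 / 955.5455 = 0.23816

0.238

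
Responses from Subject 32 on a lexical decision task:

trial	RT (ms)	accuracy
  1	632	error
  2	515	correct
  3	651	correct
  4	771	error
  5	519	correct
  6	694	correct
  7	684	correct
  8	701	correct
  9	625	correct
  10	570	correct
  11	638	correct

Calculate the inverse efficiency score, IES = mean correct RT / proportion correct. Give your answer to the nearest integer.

760 ms

Correct trials (n=9): 515, 651, 519, 694, 684, 701, 625, 570, 638
Mean correct RT = 5597/9 = 621.8889 ms
Proportion correct = 9/11
IES = 621.8889 / (9/11) = 760.086 ms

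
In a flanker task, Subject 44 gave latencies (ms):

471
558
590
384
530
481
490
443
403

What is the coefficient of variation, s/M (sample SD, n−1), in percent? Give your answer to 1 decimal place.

14.1%

n = 9, Σ = 4350, M = 483.3333
Σ(x−M)² = 37280.000; s = √(37280.000/8) = 68.2642
CV = 68.2642 / 483.3333 = 0.14124 = 14.124%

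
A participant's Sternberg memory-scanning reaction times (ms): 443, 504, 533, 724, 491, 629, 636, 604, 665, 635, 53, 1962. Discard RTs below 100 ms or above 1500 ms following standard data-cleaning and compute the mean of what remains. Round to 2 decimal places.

Excluded: 53, 1962
Retained (n=10): Σ = 5864
Mean = 5864/10 = 586.4000

586.40 ms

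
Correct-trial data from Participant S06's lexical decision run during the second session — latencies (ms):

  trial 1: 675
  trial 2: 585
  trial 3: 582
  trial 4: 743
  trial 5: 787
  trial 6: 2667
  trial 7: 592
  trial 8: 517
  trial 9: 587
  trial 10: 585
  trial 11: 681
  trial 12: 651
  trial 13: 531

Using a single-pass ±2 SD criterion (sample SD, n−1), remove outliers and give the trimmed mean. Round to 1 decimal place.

626.3 ms

n = 13, ΣRT = 10183, M = 783.308
Σ(x−M)² = 3918528.77; s = √(3918528.77/12) = 571.440
Cutoffs: 783.308 ± 2·571.440 → [-359.6, 1926.2]
Outside: 2667 → excluded.
Retained (n=12): Σ = 7516, mean = 7516/12 = 626.333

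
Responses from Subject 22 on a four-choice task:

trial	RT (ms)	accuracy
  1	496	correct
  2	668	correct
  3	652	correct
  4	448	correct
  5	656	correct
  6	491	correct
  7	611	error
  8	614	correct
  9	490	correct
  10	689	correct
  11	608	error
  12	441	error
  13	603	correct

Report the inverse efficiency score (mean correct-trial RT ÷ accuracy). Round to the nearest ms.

Correct trials (n=10): 496, 668, 652, 448, 656, 491, 614, 490, 689, 603
Mean correct RT = 5807/10 = 580.7000 ms
Proportion correct = 10/13
IES = 580.7000 / (10/13) = 754.910 ms

755 ms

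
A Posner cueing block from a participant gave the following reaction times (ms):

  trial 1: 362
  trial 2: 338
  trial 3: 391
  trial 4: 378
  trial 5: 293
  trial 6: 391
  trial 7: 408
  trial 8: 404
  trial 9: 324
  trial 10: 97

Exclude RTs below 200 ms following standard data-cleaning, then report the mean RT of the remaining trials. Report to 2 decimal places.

Excluded: 97
Retained (n=9): Σ = 3289
Mean = 3289/9 = 365.4444

365.44 ms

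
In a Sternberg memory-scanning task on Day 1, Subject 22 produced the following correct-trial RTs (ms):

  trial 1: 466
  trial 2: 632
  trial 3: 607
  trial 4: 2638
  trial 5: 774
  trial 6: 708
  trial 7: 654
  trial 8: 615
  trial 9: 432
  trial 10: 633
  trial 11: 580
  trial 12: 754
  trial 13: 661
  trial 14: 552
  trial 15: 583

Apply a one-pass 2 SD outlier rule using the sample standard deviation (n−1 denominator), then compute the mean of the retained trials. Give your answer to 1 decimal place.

n = 15, ΣRT = 11289, M = 752.600
Σ(x−M)² = 3927995.60; s = √(3927995.60/14) = 529.690
Cutoffs: 752.600 ± 2·529.690 → [-306.8, 1812.0]
Outside: 2638 → excluded.
Retained (n=14): Σ = 8651, mean = 8651/14 = 617.929

617.9 ms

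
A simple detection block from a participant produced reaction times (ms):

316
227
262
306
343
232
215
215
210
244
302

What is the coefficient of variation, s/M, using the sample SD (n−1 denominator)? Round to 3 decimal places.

0.182

n = 11, Σ = 2872, M = 261.0909
Σ(x−M)² = 22574.909; s = √(22574.909/10) = 47.5131
CV = 47.5131 / 261.0909 = 0.18198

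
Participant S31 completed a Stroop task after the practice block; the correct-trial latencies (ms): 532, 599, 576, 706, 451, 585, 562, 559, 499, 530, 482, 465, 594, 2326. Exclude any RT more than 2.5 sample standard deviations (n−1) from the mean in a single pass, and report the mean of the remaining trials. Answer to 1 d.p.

n = 14, ΣRT = 9466, M = 676.143
Σ(x−M)² = 2987181.71; s = √(2987181.71/13) = 479.357
Cutoffs: 676.143 ± 2.5·479.357 → [-522.2, 1874.5]
Outside: 2326 → excluded.
Retained (n=13): Σ = 7140, mean = 7140/13 = 549.231

549.2 ms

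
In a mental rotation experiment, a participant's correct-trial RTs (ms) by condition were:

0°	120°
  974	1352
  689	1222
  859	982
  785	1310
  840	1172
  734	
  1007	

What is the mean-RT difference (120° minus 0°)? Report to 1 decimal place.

366.5 ms

M(0°) = 5888/7 = 841.143
M(120°) = 6038/5 = 1207.600
Difference = 1207.600 − 841.143 = 366.457 ms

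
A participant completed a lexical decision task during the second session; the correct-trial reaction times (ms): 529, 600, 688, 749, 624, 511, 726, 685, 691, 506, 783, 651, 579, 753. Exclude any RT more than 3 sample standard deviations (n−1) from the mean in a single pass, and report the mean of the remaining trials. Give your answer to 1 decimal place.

n = 14, ΣRT = 9075, M = 648.214
Σ(x−M)² = 111096.36; s = √(111096.36/13) = 92.444
Cutoffs: 648.214 ± 3·92.444 → [370.9, 925.5]
No RTs fall outside the cutoffs; all 14 retained. Mean = 9075/14 = 648.214

648.2 ms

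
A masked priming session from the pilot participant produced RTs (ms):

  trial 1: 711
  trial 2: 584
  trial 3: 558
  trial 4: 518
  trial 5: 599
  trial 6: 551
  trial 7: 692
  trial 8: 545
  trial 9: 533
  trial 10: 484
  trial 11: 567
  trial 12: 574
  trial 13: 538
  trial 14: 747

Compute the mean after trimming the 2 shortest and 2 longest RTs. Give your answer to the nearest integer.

Sorted: 484, 518, 533, 538, 545, 551, 558, 567, 574, 584, 599, 692, 711, 747
Drop lowest 2 (484, 518) and highest 2 (711, 747)
Remaining (n=10): Σ = 5741, mean = 5741/10 = 574.100

574 ms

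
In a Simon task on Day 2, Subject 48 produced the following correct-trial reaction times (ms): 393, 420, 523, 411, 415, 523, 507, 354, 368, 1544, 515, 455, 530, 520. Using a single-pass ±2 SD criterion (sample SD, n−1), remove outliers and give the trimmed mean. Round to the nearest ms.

456 ms

n = 14, ΣRT = 7478, M = 534.143
Σ(x−M)² = 1150007.71; s = √(1150007.71/13) = 297.426
Cutoffs: 534.143 ± 2·297.426 → [-60.7, 1129.0]
Outside: 1544 → excluded.
Retained (n=13): Σ = 5934, mean = 5934/13 = 456.462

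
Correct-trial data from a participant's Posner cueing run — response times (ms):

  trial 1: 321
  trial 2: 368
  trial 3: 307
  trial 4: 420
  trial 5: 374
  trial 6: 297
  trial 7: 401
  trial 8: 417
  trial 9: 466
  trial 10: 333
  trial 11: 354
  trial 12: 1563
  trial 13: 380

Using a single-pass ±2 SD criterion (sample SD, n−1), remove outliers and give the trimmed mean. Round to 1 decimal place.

369.8 ms

n = 13, ΣRT = 6001, M = 461.615
Σ(x−M)² = 1342465.08; s = √(1342465.08/12) = 334.473
Cutoffs: 461.615 ± 2·334.473 → [-207.3, 1130.6]
Outside: 1563 → excluded.
Retained (n=12): Σ = 4438, mean = 4438/12 = 369.833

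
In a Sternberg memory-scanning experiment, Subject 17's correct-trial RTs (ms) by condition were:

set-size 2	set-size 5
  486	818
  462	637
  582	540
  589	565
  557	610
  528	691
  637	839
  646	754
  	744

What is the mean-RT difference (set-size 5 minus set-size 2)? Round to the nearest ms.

M(set-size 2) = 4487/8 = 560.875
M(set-size 5) = 6198/9 = 688.667
Difference = 688.667 − 560.875 = 127.792 ms

128 ms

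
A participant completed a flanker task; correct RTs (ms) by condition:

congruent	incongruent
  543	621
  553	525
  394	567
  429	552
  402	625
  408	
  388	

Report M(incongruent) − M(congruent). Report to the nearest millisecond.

133 ms

M(congruent) = 3117/7 = 445.286
M(incongruent) = 2890/5 = 578.000
Difference = 578.000 − 445.286 = 132.714 ms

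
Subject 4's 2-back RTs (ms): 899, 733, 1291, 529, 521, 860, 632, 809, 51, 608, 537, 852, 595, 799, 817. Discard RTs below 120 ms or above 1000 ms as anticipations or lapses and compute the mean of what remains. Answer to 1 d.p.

Excluded: 51, 1291
Retained (n=13): Σ = 9191
Mean = 9191/13 = 707.0000

707.0 ms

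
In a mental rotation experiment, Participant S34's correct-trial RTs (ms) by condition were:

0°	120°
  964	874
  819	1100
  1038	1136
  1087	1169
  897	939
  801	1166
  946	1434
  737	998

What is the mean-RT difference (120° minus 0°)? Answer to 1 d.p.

190.9 ms

M(0°) = 7289/8 = 911.125
M(120°) = 8816/8 = 1102.000
Difference = 1102.000 − 911.125 = 190.875 ms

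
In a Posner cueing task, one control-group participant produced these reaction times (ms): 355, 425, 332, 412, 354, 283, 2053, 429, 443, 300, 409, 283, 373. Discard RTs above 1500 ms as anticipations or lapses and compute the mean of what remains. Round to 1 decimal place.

366.5 ms

Excluded: 2053
Retained (n=12): Σ = 4398
Mean = 4398/12 = 366.5000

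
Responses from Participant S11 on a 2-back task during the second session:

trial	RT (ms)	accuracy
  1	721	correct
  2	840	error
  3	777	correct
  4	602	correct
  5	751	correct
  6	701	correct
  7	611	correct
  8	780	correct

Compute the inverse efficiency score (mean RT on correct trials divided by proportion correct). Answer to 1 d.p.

807.0 ms

Correct trials (n=7): 721, 777, 602, 751, 701, 611, 780
Mean correct RT = 4943/7 = 706.1429 ms
Proportion correct = 7/8
IES = 706.1429 / (7/8) = 807.020 ms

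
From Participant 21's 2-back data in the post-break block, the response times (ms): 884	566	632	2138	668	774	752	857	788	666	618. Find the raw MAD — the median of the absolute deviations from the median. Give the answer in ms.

105 ms

Sorted: 566, 618, 632, 666, 668, 752, 774, 788, 857, 884, 2138 → median = 752
|x − 752|: 132, 186, 120, 1386, 84, 22, 0, 105, 36, 86, 134
Sorted deviations: 0, 22, 36, 84, 86, 105, 120, 132, 134, 186, 1386 → MAD = 105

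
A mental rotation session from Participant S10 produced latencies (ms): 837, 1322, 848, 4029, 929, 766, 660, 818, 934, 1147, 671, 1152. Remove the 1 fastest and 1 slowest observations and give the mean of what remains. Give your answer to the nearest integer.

942 ms

Sorted: 660, 671, 766, 818, 837, 848, 929, 934, 1147, 1152, 1322, 4029
Drop lowest 1 (660) and highest 1 (4029)
Remaining (n=10): Σ = 9424, mean = 9424/10 = 942.400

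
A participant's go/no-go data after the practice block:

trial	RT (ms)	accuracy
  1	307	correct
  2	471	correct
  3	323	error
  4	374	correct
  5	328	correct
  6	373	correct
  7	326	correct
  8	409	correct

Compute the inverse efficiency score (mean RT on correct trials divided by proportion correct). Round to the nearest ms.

423 ms

Correct trials (n=7): 307, 471, 374, 328, 373, 326, 409
Mean correct RT = 2588/7 = 369.7143 ms
Proportion correct = 7/8
IES = 369.7143 / (7/8) = 422.531 ms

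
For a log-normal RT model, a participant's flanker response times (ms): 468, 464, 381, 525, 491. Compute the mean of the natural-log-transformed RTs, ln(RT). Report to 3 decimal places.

6.138

ln(RT): 6.1485, 6.1399, 5.9428, 6.2634, 6.1964
Σ ln(RT) = 30.6910
Mean = 30.6910/5 = 6.13820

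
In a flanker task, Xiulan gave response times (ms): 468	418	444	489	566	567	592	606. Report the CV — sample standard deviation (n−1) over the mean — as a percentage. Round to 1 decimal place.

n = 8, Σ = 4150, M = 518.7500
Σ(x−M)² = 36737.500; s = √(36737.500/7) = 72.4446
CV = 72.4446 / 518.7500 = 0.13965 = 13.965%

14.0%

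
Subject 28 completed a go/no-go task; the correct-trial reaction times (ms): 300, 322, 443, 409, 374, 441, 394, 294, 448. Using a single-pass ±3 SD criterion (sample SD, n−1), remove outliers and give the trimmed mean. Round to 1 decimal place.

380.6 ms

n = 9, ΣRT = 3425, M = 380.556
Σ(x−M)² = 30544.22; s = √(30544.22/8) = 61.790
Cutoffs: 380.556 ± 3·61.790 → [195.2, 565.9]
No RTs fall outside the cutoffs; all 9 retained. Mean = 3425/9 = 380.556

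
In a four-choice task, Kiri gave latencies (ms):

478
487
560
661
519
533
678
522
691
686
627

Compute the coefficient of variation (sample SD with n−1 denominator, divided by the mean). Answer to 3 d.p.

n = 11, Σ = 6442, M = 585.6364
Σ(x−M)² = 70328.545; s = √(70328.545/10) = 83.8621
CV = 83.8621 / 585.6364 = 0.14320

0.143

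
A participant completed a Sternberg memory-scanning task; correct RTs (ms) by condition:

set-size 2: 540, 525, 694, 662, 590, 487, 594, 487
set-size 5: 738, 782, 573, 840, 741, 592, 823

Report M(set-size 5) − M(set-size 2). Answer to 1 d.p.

M(set-size 2) = 4579/8 = 572.375
M(set-size 5) = 5089/7 = 727.000
Difference = 727.000 − 572.375 = 154.625 ms

154.6 ms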